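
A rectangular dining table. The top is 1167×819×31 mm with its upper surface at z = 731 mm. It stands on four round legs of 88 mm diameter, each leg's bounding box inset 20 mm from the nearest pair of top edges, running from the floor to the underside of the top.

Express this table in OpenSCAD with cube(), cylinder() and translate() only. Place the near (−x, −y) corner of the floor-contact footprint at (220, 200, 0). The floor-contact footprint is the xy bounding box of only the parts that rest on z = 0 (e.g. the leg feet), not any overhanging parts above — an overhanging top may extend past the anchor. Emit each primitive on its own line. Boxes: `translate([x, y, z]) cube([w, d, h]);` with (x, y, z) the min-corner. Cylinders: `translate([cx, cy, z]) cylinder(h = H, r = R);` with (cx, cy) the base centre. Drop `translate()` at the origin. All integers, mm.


// leg_h = 731 - 31 = 700
translate([200, 180, 700]) cube([1167, 819, 31]);
translate([264, 244, 0]) cylinder(h = 700, r = 44);
translate([1303, 244, 0]) cylinder(h = 700, r = 44);
translate([264, 935, 0]) cylinder(h = 700, r = 44);
translate([1303, 935, 0]) cylinder(h = 700, r = 44);


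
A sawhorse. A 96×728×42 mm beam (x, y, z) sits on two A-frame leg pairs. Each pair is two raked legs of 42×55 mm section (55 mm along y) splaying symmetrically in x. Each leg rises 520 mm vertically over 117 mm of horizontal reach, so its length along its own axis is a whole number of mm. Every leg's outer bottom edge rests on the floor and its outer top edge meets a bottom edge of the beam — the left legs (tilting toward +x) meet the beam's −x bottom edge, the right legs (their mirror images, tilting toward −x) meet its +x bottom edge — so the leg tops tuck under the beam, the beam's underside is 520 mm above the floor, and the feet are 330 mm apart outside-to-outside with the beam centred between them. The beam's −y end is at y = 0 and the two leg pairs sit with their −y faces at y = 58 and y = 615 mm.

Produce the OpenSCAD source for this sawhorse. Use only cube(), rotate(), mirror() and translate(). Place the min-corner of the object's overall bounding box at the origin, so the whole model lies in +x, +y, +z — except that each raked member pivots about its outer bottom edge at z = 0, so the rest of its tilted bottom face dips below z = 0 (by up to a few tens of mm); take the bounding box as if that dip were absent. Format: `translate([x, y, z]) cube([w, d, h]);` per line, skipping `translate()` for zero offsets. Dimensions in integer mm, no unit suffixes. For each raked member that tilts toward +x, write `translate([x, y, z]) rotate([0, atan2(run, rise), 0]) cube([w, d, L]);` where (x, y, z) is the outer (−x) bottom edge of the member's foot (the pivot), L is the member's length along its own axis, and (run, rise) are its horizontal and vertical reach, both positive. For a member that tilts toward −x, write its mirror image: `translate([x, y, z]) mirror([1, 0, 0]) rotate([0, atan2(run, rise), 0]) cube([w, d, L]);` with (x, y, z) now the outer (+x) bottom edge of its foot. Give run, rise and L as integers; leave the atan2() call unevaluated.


// leg length = √(117² + 520²) = 533
// right-leg outer foot x = 2·117 + 96 = 330
// beam min-corner = (117, 0, 520)
translate([117, 0, 520]) cube([96, 728, 42]);
translate([0, 58, 0]) rotate([0, atan2(117, 520), 0]) cube([42, 55, 533]);
translate([330, 58, 0]) mirror([1, 0, 0]) rotate([0, atan2(117, 520), 0]) cube([42, 55, 533]);
translate([0, 615, 0]) rotate([0, atan2(117, 520), 0]) cube([42, 55, 533]);
translate([330, 615, 0]) mirror([1, 0, 0]) rotate([0, atan2(117, 520), 0]) cube([42, 55, 533]);


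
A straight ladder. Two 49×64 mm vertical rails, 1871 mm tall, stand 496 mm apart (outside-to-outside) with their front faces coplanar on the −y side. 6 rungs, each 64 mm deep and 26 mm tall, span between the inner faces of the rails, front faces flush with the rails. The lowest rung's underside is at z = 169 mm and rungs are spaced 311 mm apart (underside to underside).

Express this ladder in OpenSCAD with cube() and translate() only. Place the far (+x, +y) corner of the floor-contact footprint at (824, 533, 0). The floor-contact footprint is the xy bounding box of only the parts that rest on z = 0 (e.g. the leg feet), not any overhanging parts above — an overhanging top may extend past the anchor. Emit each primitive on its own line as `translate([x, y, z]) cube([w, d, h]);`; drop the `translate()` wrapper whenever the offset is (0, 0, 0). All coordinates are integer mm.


// rung span = 496 - 2*49 = 398
// rung[k] z = 169 + k*311
translate([328, 469, 0]) cube([49, 64, 1871]);
translate([775, 469, 0]) cube([49, 64, 1871]);
translate([377, 469, 169]) cube([398, 64, 26]);
translate([377, 469, 480]) cube([398, 64, 26]);
translate([377, 469, 791]) cube([398, 64, 26]);
translate([377, 469, 1102]) cube([398, 64, 26]);
translate([377, 469, 1413]) cube([398, 64, 26]);
translate([377, 469, 1724]) cube([398, 64, 26]);


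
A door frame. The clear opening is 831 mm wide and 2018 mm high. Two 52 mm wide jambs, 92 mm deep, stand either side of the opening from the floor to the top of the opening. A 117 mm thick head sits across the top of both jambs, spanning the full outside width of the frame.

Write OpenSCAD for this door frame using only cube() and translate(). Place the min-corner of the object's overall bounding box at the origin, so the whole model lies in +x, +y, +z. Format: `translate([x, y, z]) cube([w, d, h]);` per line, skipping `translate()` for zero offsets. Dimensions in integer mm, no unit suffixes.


cube([52, 92, 2018]);
translate([883, 0, 0]) cube([52, 92, 2018]);
translate([0, 0, 2018]) cube([935, 92, 117]);


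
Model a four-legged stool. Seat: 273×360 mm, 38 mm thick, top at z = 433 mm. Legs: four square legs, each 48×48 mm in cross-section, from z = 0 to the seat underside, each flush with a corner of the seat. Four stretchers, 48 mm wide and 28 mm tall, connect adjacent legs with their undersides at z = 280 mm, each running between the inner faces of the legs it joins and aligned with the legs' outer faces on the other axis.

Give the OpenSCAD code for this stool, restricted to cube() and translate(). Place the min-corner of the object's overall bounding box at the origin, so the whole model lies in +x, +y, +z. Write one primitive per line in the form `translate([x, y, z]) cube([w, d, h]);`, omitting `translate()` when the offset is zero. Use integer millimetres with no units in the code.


translate([0, 0, 395]) cube([273, 360, 38]);
cube([48, 48, 395]);
translate([225, 0, 0]) cube([48, 48, 395]);
translate([0, 312, 0]) cube([48, 48, 395]);
translate([225, 312, 0]) cube([48, 48, 395]);
translate([48, 0, 280]) cube([177, 48, 28]);
translate([48, 312, 280]) cube([177, 48, 28]);
translate([0, 48, 280]) cube([48, 264, 28]);
translate([225, 48, 280]) cube([48, 264, 28]);


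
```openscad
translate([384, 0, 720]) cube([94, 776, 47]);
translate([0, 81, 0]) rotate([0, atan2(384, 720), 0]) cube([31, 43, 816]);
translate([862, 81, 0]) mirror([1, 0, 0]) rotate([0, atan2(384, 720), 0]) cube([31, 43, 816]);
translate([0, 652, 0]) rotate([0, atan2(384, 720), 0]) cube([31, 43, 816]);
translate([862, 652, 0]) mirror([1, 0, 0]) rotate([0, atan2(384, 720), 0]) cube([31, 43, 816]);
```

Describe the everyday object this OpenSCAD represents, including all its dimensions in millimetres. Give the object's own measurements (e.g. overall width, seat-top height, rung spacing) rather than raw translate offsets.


A sawhorse. A 94×776×47 mm beam (x, y, z) sits on two A-frame leg pairs. Each pair is two raked legs of 31×43 mm section (43 mm along y) splaying symmetrically in x. Each leg rises 720 mm vertically over 384 mm of horizontal reach and is 816 mm long along its own axis. Every leg's outer bottom edge rests on the floor and its outer top edge meets a bottom edge of the beam — the left legs (tilting toward +x) meet the beam's −x bottom edge, the right legs (their mirror images, tilting toward −x) meet its +x bottom edge — so the leg tops tuck under the beam, the beam's underside is 720 mm above the floor, and the feet are 862 mm apart outside-to-outside with the beam centred between them. The two leg pairs are set in 81 mm from either end of the beam.


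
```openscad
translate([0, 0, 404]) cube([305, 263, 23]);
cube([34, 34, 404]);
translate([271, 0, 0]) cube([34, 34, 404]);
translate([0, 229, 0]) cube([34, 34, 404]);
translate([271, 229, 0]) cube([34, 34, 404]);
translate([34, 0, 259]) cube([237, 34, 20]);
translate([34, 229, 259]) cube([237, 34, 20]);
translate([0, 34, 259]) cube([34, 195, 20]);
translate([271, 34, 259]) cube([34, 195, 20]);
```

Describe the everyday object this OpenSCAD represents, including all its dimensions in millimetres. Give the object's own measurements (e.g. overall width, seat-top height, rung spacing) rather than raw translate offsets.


A four-legged stool. The seat is a 305×263×23 mm slab whose top surface is at z = 427 mm; four square legs, each 34×34 mm in cross-section, run from the floor (z = 0) to the underside of the seat, each flush with a corner of the seat. Four stretchers, 34 mm wide and 20 mm tall, connect adjacent legs with their undersides at z = 259 mm, each running between the inner faces of the legs it joins and aligned with the legs' outer faces on the other axis.


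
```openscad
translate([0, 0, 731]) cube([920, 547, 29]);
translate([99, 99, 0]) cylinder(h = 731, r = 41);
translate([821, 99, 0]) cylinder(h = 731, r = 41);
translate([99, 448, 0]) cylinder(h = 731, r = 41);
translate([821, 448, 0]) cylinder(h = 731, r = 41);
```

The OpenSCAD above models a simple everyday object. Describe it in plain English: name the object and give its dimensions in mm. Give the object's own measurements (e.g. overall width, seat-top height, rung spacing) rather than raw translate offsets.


A rectangular dining table. The top is 920×547×29 mm with its upper surface at z = 760 mm. It stands on four round legs of 82 mm diameter, each leg's bounding box inset 58 mm from the nearest pair of top edges, running from the floor to the underside of the top.


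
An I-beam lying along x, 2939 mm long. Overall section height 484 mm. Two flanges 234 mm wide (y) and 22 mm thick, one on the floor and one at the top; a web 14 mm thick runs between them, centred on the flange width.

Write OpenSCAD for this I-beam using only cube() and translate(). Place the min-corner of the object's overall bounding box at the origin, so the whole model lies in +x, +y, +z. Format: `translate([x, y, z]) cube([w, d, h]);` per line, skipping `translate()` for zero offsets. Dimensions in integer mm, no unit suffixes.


cube([2939, 234, 22]);
translate([0, 110, 22]) cube([2939, 14, 440]);
translate([0, 0, 462]) cube([2939, 234, 22]);


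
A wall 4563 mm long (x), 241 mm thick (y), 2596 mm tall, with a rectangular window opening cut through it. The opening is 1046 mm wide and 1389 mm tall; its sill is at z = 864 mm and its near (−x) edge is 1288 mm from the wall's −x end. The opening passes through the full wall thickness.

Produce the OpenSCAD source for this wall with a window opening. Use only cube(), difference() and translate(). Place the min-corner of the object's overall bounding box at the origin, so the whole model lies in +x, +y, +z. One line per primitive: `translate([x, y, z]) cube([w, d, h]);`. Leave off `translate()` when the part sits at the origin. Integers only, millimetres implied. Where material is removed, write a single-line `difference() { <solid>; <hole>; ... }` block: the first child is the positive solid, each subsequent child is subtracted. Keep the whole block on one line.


difference() { cube([4563, 241, 2596]); translate([1288, 0, 864]) cube([1046, 241, 1389]); }


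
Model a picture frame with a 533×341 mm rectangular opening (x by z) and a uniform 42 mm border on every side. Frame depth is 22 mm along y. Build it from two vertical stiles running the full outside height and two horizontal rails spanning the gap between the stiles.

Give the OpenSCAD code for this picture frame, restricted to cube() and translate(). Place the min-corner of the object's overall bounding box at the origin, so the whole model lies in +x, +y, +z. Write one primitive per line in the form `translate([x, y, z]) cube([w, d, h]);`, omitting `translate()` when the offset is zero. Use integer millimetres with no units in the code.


cube([42, 22, 425]);
translate([575, 0, 0]) cube([42, 22, 425]);
translate([42, 0, 0]) cube([533, 22, 42]);
translate([42, 0, 383]) cube([533, 22, 42]);


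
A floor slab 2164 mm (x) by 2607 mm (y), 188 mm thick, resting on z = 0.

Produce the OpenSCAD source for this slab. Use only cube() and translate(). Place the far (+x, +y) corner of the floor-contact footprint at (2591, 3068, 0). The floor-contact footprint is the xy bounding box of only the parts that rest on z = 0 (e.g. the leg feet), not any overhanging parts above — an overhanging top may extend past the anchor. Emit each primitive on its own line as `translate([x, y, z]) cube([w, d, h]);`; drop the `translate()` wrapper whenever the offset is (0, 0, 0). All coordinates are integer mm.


translate([427, 461, 0]) cube([2164, 2607, 188]);


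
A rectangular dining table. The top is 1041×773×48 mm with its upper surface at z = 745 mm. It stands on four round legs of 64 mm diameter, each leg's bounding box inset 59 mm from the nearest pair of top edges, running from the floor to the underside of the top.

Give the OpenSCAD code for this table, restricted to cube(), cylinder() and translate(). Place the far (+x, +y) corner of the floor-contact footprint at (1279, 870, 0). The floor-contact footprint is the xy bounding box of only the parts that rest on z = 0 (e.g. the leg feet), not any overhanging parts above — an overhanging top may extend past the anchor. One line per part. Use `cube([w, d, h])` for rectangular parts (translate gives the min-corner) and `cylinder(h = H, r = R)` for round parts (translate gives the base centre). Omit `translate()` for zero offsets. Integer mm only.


translate([297, 156, 697]) cube([1041, 773, 48]);
translate([388, 247, 0]) cylinder(h = 697, r = 32);
translate([1247, 247, 0]) cylinder(h = 697, r = 32);
translate([388, 838, 0]) cylinder(h = 697, r = 32);
translate([1247, 838, 0]) cylinder(h = 697, r = 32);


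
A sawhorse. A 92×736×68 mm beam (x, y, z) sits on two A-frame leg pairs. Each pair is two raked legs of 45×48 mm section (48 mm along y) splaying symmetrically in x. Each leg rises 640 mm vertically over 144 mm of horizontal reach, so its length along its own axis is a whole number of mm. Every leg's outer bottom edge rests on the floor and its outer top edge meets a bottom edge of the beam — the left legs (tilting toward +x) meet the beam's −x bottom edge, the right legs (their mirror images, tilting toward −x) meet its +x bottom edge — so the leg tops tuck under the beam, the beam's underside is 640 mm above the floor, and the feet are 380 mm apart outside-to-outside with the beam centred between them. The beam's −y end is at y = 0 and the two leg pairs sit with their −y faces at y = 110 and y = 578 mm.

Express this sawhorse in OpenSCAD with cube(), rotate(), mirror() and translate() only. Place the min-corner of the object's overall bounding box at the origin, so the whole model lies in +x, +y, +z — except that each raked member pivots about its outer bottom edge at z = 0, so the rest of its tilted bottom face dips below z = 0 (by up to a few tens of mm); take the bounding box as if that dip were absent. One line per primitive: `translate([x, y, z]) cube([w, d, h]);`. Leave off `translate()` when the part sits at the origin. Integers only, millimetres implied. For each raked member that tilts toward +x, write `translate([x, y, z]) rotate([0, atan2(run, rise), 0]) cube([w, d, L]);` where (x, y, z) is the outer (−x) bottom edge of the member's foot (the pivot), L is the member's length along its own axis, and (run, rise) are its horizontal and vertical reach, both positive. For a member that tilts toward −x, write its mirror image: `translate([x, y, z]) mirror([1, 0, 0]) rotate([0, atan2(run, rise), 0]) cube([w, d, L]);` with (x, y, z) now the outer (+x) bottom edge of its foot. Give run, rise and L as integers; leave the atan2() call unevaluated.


translate([144, 0, 640]) cube([92, 736, 68]);
translate([0, 110, 0]) rotate([0, atan2(144, 640), 0]) cube([45, 48, 656]);
translate([380, 110, 0]) mirror([1, 0, 0]) rotate([0, atan2(144, 640), 0]) cube([45, 48, 656]);
translate([0, 578, 0]) rotate([0, atan2(144, 640), 0]) cube([45, 48, 656]);
translate([380, 578, 0]) mirror([1, 0, 0]) rotate([0, atan2(144, 640), 0]) cube([45, 48, 656]);


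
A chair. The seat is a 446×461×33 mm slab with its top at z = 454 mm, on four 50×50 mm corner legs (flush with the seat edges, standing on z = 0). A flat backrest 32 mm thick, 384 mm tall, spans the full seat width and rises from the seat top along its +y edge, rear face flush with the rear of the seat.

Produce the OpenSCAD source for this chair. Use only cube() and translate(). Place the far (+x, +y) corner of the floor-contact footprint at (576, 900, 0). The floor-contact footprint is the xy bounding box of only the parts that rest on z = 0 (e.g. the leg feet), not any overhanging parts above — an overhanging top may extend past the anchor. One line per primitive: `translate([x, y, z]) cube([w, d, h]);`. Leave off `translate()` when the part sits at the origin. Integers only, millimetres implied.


translate([130, 439, 421]) cube([446, 461, 33]);
translate([130, 439, 0]) cube([50, 50, 421]);
translate([526, 439, 0]) cube([50, 50, 421]);
translate([130, 850, 0]) cube([50, 50, 421]);
translate([526, 850, 0]) cube([50, 50, 421]);
translate([130, 868, 454]) cube([446, 32, 384]);


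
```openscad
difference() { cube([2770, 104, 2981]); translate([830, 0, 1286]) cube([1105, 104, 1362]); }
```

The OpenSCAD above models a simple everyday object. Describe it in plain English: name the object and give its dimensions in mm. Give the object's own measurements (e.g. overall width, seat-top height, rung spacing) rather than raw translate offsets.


A wall 2770 mm long (x), 104 mm thick (y), 2981 mm tall, with a rectangular window opening cut through it. The opening is 1105 mm wide and 1362 mm tall; its sill is at z = 1286 mm and its near (−x) edge is 830 mm from the wall's −x end. The opening passes through the full wall thickness.


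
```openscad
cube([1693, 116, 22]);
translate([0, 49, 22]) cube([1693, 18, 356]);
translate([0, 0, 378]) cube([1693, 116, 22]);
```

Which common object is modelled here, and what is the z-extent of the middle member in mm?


An I-beam. The web height is 356 mm.

Two wide flanges with a thin centred web — an I-beam. Overall 400 mm minus two 22 mm flanges gives a web of 400 − 2·22 = 356 mm.


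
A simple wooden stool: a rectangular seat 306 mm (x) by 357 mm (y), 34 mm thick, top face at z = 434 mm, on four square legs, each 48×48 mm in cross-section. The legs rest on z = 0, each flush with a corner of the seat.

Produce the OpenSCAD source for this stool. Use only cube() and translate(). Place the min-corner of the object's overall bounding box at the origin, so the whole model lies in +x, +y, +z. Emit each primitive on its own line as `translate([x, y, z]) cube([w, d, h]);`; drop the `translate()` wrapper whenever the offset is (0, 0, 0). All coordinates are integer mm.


// leg_h = 434 - 34 = 400
translate([0, 0, 400]) cube([306, 357, 34]);
cube([48, 48, 400]);
translate([258, 0, 0]) cube([48, 48, 400]);
translate([0, 309, 0]) cube([48, 48, 400]);
translate([258, 309, 0]) cube([48, 48, 400]);


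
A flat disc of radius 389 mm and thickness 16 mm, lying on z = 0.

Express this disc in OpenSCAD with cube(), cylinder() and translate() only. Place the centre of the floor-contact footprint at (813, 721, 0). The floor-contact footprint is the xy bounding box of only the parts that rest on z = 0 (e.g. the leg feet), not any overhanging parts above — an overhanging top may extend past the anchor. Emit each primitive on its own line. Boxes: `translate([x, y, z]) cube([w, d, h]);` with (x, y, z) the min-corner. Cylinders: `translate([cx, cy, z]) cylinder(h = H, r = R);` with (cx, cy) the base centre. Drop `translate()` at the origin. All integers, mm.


translate([813, 721, 0]) cylinder(h = 16, r = 389);


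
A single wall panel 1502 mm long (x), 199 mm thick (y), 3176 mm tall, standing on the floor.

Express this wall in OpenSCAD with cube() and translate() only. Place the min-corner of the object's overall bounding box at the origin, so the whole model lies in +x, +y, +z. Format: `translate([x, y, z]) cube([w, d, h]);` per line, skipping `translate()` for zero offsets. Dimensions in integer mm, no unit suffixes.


cube([1502, 199, 3176]);


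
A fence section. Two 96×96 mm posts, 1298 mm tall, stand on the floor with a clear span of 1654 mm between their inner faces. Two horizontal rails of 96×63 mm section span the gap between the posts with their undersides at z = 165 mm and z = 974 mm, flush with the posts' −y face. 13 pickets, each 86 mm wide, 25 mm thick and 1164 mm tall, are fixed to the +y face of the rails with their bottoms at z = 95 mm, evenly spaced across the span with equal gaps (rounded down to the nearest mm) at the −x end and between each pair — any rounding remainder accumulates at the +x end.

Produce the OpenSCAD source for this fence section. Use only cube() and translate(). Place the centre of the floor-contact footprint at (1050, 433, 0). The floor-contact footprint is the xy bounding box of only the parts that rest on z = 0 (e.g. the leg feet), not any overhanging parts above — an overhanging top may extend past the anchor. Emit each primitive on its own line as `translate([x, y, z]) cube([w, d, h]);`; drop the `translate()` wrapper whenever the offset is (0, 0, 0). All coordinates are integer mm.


translate([127, 385, 0]) cube([96, 96, 1298]);
translate([1877, 385, 0]) cube([96, 96, 1298]);
translate([223, 385, 165]) cube([1654, 96, 63]);
translate([223, 385, 974]) cube([1654, 96, 63]);
translate([261, 481, 95]) cube([86, 25, 1164]);
translate([385, 481, 95]) cube([86, 25, 1164]);
translate([509, 481, 95]) cube([86, 25, 1164]);
translate([633, 481, 95]) cube([86, 25, 1164]);
translate([757, 481, 95]) cube([86, 25, 1164]);
translate([881, 481, 95]) cube([86, 25, 1164]);
translate([1005, 481, 95]) cube([86, 25, 1164]);
translate([1129, 481, 95]) cube([86, 25, 1164]);
translate([1253, 481, 95]) cube([86, 25, 1164]);
translate([1377, 481, 95]) cube([86, 25, 1164]);
translate([1501, 481, 95]) cube([86, 25, 1164]);
translate([1625, 481, 95]) cube([86, 25, 1164]);
translate([1749, 481, 95]) cube([86, 25, 1164]);


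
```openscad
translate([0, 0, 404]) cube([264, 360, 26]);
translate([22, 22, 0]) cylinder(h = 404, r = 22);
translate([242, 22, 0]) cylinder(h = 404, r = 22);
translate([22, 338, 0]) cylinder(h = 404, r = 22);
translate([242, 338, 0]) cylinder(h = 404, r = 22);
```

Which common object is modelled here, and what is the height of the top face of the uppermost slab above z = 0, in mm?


A stool. The seat height is 430 mm.

A 264×360×26 slab at z = 404 on four corner cylinders — a stool. The seat top is 404 + 26 = 430 mm.


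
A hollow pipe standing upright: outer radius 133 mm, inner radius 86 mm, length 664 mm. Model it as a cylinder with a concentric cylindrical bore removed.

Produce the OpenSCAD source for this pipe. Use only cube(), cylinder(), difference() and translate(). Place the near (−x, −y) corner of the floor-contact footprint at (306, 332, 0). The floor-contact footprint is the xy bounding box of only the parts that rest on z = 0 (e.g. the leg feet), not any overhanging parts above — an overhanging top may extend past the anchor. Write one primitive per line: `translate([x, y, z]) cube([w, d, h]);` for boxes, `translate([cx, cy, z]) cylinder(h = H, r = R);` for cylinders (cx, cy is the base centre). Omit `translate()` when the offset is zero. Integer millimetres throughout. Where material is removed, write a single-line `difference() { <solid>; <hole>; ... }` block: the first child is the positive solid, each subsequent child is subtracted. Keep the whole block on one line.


difference() { translate([439, 465, 0]) cylinder(h = 664, r = 133); translate([439, 465, 0]) cylinder(h = 664, r = 86); }


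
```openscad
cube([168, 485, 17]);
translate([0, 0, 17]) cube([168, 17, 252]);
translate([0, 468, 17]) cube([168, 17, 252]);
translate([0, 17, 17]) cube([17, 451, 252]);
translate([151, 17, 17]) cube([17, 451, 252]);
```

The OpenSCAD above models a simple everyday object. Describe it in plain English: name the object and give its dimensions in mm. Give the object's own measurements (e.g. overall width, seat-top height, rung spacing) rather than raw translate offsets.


An open-topped rectangular box: outside dimensions 168×485×269 mm, with a uniform wall and base thickness of 17 mm. The base is a full 168×485 slab on the floor; four walls sit on top of the base. The front and back walls (the −y and +y sides) span the full width; the two side walls fit between them.


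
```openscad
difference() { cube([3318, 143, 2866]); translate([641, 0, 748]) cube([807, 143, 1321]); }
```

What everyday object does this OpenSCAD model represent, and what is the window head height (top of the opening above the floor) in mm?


A wall with a window opening. The window head height is 2069 mm.

A wall with a rectangular opening subtracted — a window. Sill at z = 748, opening 1321 mm tall, so the head is at 748 + 1321 = 2069 mm.


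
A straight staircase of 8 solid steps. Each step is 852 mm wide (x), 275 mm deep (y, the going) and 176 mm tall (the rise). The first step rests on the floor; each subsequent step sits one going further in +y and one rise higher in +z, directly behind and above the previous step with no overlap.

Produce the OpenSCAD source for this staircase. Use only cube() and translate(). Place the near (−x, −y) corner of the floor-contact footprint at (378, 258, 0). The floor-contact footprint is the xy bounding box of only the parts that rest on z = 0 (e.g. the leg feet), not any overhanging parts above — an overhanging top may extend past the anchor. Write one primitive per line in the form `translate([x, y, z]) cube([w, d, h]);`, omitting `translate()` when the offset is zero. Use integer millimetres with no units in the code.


translate([378, 258, 0]) cube([852, 275, 176]);
translate([378, 533, 176]) cube([852, 275, 176]);
translate([378, 808, 352]) cube([852, 275, 176]);
translate([378, 1083, 528]) cube([852, 275, 176]);
translate([378, 1358, 704]) cube([852, 275, 176]);
translate([378, 1633, 880]) cube([852, 275, 176]);
translate([378, 1908, 1056]) cube([852, 275, 176]);
translate([378, 2183, 1232]) cube([852, 275, 176]);


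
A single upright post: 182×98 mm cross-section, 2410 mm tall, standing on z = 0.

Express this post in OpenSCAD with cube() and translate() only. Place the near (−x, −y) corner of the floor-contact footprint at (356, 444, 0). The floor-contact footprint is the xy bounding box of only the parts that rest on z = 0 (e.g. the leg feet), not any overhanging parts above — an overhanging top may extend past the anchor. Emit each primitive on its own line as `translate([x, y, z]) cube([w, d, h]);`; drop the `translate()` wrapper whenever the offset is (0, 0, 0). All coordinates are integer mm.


translate([356, 444, 0]) cube([182, 98, 2410]);


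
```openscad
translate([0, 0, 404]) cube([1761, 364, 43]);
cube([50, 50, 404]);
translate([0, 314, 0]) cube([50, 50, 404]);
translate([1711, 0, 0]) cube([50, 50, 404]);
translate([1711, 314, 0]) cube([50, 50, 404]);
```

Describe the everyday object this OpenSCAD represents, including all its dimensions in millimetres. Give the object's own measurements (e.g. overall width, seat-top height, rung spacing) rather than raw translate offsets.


A long wooden bench with a 1761 mm (x) × 364 mm (y) seat, 43 mm thick, its top surface 447 mm above the floor. Four 50 mm square legs at the seat corners, flush with the edges, run from z = 0 to the seat underside.


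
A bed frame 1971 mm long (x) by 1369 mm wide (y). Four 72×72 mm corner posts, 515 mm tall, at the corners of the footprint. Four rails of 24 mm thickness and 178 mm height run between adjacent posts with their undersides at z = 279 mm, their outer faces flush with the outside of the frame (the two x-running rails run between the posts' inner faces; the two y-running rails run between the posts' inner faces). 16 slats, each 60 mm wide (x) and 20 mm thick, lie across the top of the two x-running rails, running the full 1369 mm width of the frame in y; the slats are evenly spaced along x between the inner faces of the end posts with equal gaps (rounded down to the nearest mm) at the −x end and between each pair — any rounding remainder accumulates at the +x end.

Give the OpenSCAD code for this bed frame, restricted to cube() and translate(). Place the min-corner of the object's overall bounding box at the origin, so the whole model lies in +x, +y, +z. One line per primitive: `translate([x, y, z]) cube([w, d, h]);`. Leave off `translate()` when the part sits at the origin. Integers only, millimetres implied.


cube([72, 72, 515]);
translate([0, 1297, 0]) cube([72, 72, 515]);
translate([1899, 0, 0]) cube([72, 72, 515]);
translate([1899, 1297, 0]) cube([72, 72, 515]);
translate([72, 0, 279]) cube([1827, 24, 178]);
translate([72, 1345, 279]) cube([1827, 24, 178]);
translate([0, 72, 279]) cube([24, 1225, 178]);
translate([1947, 72, 279]) cube([24, 1225, 178]);
translate([123, 0, 457]) cube([60, 1369, 20]);
translate([234, 0, 457]) cube([60, 1369, 20]);
translate([345, 0, 457]) cube([60, 1369, 20]);
translate([456, 0, 457]) cube([60, 1369, 20]);
translate([567, 0, 457]) cube([60, 1369, 20]);
translate([678, 0, 457]) cube([60, 1369, 20]);
translate([789, 0, 457]) cube([60, 1369, 20]);
translate([900, 0, 457]) cube([60, 1369, 20]);
translate([1011, 0, 457]) cube([60, 1369, 20]);
translate([1122, 0, 457]) cube([60, 1369, 20]);
translate([1233, 0, 457]) cube([60, 1369, 20]);
translate([1344, 0, 457]) cube([60, 1369, 20]);
translate([1455, 0, 457]) cube([60, 1369, 20]);
translate([1566, 0, 457]) cube([60, 1369, 20]);
translate([1677, 0, 457]) cube([60, 1369, 20]);
translate([1788, 0, 457]) cube([60, 1369, 20]);


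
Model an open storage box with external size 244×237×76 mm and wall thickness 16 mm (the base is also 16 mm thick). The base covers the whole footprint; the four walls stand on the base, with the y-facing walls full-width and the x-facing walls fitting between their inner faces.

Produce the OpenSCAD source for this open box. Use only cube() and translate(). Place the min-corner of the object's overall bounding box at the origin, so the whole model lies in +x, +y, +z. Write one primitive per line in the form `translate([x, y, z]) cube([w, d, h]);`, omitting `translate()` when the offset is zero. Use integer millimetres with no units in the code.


cube([244, 237, 16]);
translate([0, 0, 16]) cube([244, 16, 60]);
translate([0, 221, 16]) cube([244, 16, 60]);
translate([0, 16, 16]) cube([16, 205, 60]);
translate([228, 16, 16]) cube([16, 205, 60]);


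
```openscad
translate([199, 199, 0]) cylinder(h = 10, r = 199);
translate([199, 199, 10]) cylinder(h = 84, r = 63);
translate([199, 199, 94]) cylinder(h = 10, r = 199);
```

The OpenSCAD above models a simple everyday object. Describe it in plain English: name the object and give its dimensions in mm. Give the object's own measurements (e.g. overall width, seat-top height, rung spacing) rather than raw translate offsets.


A spool: two coaxial disc flanges of radius 199 mm and thickness 10 mm, joined by a core cylinder of radius 63 mm and height 84 mm. The lower flange rests on z = 0 and the three cylinders share a vertical axis.


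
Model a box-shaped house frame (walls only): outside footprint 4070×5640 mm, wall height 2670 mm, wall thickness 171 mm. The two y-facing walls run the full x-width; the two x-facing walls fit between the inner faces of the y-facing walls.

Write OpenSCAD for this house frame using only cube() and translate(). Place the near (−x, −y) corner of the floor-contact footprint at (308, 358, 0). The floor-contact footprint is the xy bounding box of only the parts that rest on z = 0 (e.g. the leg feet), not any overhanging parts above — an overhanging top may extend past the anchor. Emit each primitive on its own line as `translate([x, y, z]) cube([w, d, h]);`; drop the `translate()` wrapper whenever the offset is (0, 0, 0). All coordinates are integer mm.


translate([308, 358, 0]) cube([4070, 171, 2670]);
translate([308, 5827, 0]) cube([4070, 171, 2670]);
translate([308, 529, 0]) cube([171, 5298, 2670]);
translate([4207, 529, 0]) cube([171, 5298, 2670]);


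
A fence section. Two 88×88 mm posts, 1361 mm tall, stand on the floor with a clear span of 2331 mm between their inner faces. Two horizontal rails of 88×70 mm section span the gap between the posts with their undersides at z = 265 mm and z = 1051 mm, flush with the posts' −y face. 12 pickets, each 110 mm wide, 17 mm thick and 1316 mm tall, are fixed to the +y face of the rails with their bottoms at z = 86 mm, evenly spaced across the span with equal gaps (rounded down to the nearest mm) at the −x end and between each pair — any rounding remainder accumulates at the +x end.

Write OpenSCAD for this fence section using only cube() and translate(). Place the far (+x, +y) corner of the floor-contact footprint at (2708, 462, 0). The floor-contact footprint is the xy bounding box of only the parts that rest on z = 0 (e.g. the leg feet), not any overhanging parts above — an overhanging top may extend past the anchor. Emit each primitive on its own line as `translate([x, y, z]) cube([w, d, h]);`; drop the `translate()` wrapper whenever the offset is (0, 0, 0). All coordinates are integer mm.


translate([201, 374, 0]) cube([88, 88, 1361]);
translate([2620, 374, 0]) cube([88, 88, 1361]);
translate([289, 374, 265]) cube([2331, 88, 70]);
translate([289, 374, 1051]) cube([2331, 88, 70]);
translate([366, 462, 86]) cube([110, 17, 1316]);
translate([553, 462, 86]) cube([110, 17, 1316]);
translate([740, 462, 86]) cube([110, 17, 1316]);
translate([927, 462, 86]) cube([110, 17, 1316]);
translate([1114, 462, 86]) cube([110, 17, 1316]);
translate([1301, 462, 86]) cube([110, 17, 1316]);
translate([1488, 462, 86]) cube([110, 17, 1316]);
translate([1675, 462, 86]) cube([110, 17, 1316]);
translate([1862, 462, 86]) cube([110, 17, 1316]);
translate([2049, 462, 86]) cube([110, 17, 1316]);
translate([2236, 462, 86]) cube([110, 17, 1316]);
translate([2423, 462, 86]) cube([110, 17, 1316]);


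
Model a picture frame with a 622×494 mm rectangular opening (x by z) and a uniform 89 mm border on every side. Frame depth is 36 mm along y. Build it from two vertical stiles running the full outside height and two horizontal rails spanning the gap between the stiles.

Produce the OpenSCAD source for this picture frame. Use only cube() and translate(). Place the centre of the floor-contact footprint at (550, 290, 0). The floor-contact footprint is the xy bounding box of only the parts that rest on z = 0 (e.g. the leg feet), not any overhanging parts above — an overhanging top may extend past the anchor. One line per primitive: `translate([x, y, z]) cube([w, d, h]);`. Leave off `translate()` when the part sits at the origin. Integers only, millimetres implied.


translate([150, 272, 0]) cube([89, 36, 672]);
translate([861, 272, 0]) cube([89, 36, 672]);
translate([239, 272, 0]) cube([622, 36, 89]);
translate([239, 272, 583]) cube([622, 36, 89]);


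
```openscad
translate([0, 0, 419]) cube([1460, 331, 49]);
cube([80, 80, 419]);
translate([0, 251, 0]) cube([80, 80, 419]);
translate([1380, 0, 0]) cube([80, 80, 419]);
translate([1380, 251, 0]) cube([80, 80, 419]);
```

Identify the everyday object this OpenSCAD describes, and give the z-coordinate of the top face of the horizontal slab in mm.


A bench. The seat-top height is 468 mm.

A long slab on four corner posts — a bench. The slab sits at z = 419 with thickness 49, so the top is 419 + 49 = 468 mm.


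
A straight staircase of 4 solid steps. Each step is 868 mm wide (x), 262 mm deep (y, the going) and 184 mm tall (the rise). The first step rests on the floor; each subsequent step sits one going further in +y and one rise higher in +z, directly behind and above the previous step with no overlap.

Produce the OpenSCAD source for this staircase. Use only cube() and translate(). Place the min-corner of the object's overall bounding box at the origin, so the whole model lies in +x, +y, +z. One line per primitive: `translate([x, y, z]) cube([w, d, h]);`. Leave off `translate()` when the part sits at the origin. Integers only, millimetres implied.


cube([868, 262, 184]);
translate([0, 262, 184]) cube([868, 262, 184]);
translate([0, 524, 368]) cube([868, 262, 184]);
translate([0, 786, 552]) cube([868, 262, 184]);


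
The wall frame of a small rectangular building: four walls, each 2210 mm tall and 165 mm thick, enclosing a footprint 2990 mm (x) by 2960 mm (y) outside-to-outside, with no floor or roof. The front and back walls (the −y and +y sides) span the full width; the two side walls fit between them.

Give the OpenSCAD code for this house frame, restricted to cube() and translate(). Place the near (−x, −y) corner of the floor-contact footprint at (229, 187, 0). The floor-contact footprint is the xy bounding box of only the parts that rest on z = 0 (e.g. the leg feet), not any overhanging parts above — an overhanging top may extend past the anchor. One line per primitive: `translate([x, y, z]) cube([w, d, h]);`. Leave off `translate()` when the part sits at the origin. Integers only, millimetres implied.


translate([229, 187, 0]) cube([2990, 165, 2210]);
translate([229, 2982, 0]) cube([2990, 165, 2210]);
translate([229, 352, 0]) cube([165, 2630, 2210]);
translate([3054, 352, 0]) cube([165, 2630, 2210]);


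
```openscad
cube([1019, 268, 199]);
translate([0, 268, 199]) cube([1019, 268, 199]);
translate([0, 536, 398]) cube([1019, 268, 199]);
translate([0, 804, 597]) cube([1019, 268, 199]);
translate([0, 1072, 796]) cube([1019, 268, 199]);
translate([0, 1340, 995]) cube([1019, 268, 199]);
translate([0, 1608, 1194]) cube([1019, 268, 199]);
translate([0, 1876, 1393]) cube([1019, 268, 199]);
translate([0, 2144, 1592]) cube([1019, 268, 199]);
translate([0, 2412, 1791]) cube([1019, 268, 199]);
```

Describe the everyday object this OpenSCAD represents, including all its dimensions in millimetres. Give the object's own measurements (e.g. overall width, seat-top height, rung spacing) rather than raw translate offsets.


A straight staircase of 10 solid steps. Each step is 1019 mm wide (x), 268 mm deep (y, the going) and 199 mm tall (the rise). The first step rests on the floor; each subsequent step sits one going further in +y and one rise higher in +z, directly behind and above the previous step with no overlap.


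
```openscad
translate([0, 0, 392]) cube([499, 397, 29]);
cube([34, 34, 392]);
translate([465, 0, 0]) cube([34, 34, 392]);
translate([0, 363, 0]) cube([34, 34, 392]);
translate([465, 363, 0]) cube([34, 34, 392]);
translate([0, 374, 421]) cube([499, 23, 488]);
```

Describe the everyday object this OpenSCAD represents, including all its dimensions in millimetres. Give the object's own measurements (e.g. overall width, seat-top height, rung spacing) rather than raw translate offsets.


A chair. The seat is a 499×397×29 mm slab with its top at z = 421 mm, on four 34×34 mm corner legs (flush with the seat edges, standing on z = 0). A flat backrest 23 mm thick, 488 mm tall, spans the full seat width and rises from the seat top along its +y edge, rear face flush with the rear of the seat.


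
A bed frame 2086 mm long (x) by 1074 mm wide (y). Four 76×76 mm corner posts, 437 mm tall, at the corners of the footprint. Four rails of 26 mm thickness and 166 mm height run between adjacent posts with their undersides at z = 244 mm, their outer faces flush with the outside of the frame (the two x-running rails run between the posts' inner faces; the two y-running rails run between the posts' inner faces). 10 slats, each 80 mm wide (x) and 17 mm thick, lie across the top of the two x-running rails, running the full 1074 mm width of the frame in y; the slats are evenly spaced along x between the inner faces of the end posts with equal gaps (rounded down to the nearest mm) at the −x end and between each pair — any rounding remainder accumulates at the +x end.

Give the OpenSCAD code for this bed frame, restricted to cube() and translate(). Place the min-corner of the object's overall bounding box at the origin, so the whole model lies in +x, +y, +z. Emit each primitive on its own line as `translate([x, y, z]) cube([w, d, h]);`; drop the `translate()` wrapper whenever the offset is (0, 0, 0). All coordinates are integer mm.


cube([76, 76, 437]);
translate([0, 998, 0]) cube([76, 76, 437]);
translate([2010, 0, 0]) cube([76, 76, 437]);
translate([2010, 998, 0]) cube([76, 76, 437]);
translate([76, 0, 244]) cube([1934, 26, 166]);
translate([76, 1048, 244]) cube([1934, 26, 166]);
translate([0, 76, 244]) cube([26, 922, 166]);
translate([2060, 76, 244]) cube([26, 922, 166]);
translate([179, 0, 410]) cube([80, 1074, 17]);
translate([362, 0, 410]) cube([80, 1074, 17]);
translate([545, 0, 410]) cube([80, 1074, 17]);
translate([728, 0, 410]) cube([80, 1074, 17]);
translate([911, 0, 410]) cube([80, 1074, 17]);
translate([1094, 0, 410]) cube([80, 1074, 17]);
translate([1277, 0, 410]) cube([80, 1074, 17]);
translate([1460, 0, 410]) cube([80, 1074, 17]);
translate([1643, 0, 410]) cube([80, 1074, 17]);
translate([1826, 0, 410]) cube([80, 1074, 17]);
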